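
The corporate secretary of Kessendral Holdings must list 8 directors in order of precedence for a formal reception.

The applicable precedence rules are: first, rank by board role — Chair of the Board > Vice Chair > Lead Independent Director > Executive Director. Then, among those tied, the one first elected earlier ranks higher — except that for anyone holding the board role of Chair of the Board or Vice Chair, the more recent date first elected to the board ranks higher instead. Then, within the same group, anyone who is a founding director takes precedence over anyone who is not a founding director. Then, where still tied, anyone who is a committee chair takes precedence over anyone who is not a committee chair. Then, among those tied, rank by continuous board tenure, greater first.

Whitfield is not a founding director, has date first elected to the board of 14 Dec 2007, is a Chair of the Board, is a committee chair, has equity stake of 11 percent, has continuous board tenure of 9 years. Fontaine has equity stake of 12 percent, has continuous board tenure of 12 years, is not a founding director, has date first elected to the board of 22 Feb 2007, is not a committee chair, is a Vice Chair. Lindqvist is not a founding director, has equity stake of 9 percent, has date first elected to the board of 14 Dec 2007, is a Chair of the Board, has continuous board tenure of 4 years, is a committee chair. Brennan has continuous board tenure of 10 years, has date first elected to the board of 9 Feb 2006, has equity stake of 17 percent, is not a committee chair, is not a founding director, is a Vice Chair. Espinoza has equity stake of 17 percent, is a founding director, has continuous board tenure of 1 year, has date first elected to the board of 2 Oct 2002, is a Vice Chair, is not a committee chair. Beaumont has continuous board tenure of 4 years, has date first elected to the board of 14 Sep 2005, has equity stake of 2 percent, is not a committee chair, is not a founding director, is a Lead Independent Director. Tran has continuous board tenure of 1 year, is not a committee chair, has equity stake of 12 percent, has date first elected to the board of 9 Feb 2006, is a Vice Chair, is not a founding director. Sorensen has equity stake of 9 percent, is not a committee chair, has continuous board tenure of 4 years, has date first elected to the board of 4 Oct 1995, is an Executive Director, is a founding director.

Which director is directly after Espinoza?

By board role: Whitfield and Lindqvist (Chair of the Board); then Fontaine, Brennan, Tran and Espinoza (Vice Chair); then Beaumont (Lead Independent Director); then Sorensen (Executive Director).
Whitfield and Lindqvist both have date first elected to the board 14 Dec 2007, so the next rule applies.
Whitfield and Lindqvist are each not a founding director, so the next rule applies.
Whitfield and Lindqvist are each a committee chair, so the next rule applies.
Among Whitfield and Lindqvist, by continuous board tenure (higher first): Whitfield (9 years) before Lindqvist (4 years).
Among Fontaine, Brennan, Tran and Espinoza, by date first elected to the board (later first) (reversed rule for this group): Fontaine (22 Feb 2007) before Brennan and Tran (9 Feb 2006) before Espinoza (2 Oct 2002).
Brennan and Tran are each not a founding director, so the next rule applies.
Brennan and Tran are each not a committee chair, so the next rule applies.
Among Brennan and Tran, by continuous board tenure (higher first): Brennan (10 years) before Tran (1 year).
Order: Whitfield, Lindqvist, Fontaine, Brennan, Tran, Espinoza, Beaumont, Sorensen.

Beaumont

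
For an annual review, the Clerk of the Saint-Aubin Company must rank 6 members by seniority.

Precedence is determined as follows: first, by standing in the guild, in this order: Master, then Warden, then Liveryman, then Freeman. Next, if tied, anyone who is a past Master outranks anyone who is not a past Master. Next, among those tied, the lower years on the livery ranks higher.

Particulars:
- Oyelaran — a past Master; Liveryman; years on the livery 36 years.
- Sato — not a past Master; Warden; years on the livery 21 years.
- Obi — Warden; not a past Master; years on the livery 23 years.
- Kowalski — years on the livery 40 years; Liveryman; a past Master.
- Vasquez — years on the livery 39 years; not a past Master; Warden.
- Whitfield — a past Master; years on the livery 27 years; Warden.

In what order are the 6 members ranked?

Whitfield, Sato, Obi, Vasquez, Oyelaran, Kowalski

By standing in the guild: Whitfield, Sato, Obi and Vasquez (Warden); then Oyelaran and Kowalski (Liveryman).
Among Whitfield, Sato, Obi and Vasquez, a past Master before not a past Master: Whitfield (a past Master) before Sato, Obi and Vasquez (not a past Master).
Among Sato, Obi and Vasquez, by years on the livery (lower first): Sato (21 years) before Obi (23 years) before Vasquez (39 years).
Oyelaran and Kowalski are each a past Master, so the next rule applies.
Among Oyelaran and Kowalski, by years on the livery (lower first): Oyelaran (36 years) before Kowalski (40 years).
Full order: Whitfield, Sato, Obi, Vasquez, Oyelaran, Kowalski.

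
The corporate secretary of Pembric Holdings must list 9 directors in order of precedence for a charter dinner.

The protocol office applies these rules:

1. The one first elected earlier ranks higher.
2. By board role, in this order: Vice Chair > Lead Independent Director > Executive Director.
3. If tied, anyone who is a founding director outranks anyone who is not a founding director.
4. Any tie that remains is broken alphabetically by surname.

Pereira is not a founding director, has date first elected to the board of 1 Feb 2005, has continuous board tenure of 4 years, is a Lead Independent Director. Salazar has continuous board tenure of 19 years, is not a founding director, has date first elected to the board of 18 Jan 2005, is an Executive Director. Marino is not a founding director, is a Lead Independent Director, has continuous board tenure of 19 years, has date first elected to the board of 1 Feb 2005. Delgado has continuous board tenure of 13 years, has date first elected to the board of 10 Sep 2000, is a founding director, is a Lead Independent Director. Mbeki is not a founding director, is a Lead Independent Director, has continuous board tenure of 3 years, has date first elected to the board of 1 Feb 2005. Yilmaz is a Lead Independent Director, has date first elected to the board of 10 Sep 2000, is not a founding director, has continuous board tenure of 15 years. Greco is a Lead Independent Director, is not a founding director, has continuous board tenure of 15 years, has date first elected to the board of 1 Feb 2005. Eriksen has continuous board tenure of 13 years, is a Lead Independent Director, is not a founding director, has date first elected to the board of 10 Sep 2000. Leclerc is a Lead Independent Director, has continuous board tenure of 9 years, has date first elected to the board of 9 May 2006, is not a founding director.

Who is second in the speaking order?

By date first elected to the board (earlier first): Delgado, Eriksen and Yilmaz (each 10 Sep 2000); then Salazar (18 Jan 2005); then Greco, Marino, Mbeki and Pereira (each 1 Feb 2005); then Leclerc (9 May 2006).
Delgado, Eriksen and Yilmaz are each Lead Independent Director, so the next rule applies.
Among Delgado, Eriksen and Yilmaz, a founding director before not a founding director: Delgado (a founding director) before Eriksen and Yilmaz (not a founding director).
Among Eriksen and Yilmaz, alphabetically by surname: Eriksen before Yilmaz.
Greco, Marino, Mbeki and Pereira are each Lead Independent Director, so the next rule applies.
Greco, Marino, Mbeki and Pereira are each not a founding director, so the next rule applies.
Among Greco, Marino, Mbeki and Pereira, alphabetically by surname: Greco before Marino before Mbeki before Pereira.
Order: Delgado, Eriksen, Yilmaz, Salazar, Greco, Marino, Mbeki, Pereira, Leclerc.

Eriksen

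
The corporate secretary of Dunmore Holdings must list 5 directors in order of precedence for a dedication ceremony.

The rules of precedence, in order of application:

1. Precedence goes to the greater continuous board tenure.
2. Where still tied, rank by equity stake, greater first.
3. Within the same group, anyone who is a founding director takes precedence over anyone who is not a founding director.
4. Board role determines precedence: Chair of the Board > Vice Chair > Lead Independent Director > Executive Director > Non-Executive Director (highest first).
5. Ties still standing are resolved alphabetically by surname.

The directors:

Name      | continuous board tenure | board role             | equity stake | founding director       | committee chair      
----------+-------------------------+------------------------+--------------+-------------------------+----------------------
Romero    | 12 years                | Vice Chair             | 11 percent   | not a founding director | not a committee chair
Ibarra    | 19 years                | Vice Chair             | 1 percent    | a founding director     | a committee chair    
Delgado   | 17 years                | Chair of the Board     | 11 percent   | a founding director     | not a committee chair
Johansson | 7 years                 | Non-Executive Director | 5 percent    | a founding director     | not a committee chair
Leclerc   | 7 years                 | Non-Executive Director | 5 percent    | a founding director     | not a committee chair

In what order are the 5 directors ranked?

Ibarra, Delgado, Romero, Johansson, Leclerc

By continuous board tenure (higher first): Ibarra (19 years); then Delgado (17 years); then Romero (12 years); then Johansson and Leclerc (both 7 years).
Johansson and Leclerc both have equity stake 5 percent, so the next rule applies.
Johansson and Leclerc are each a founding director, so the next rule applies.
Johansson and Leclerc are each Non-Executive Director, so the next rule applies.
Among Johansson and Leclerc, alphabetically by surname: Johansson before Leclerc.
Full order: Ibarra, Delgado, Romero, Johansson, Leclerc.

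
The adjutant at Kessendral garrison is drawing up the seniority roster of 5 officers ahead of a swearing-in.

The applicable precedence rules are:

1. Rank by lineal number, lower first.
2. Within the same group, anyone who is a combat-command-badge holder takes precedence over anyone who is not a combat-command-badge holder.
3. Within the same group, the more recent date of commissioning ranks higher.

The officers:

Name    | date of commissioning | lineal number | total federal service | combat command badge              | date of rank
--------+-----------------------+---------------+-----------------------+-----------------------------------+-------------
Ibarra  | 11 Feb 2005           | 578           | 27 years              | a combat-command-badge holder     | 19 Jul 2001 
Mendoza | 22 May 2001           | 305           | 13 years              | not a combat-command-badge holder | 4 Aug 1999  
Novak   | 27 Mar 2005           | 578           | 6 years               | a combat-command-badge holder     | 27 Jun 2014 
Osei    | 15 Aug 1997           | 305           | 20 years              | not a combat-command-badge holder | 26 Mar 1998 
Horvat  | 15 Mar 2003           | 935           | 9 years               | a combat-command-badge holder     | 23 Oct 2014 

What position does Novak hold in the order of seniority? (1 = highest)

3

By lineal number (lower first): Mendoza and Osei (both 305); then Novak and Ibarra (both 578); then Horvat (935).
Mendoza and Osei are each not a combat-command-badge holder, so the next rule applies.
Among Mendoza and Osei, by date of commissioning (later first): Mendoza (22 May 2001) before Osei (15 Aug 1997).
Novak and Ibarra are each a combat-command-badge holder, so the next rule applies.
Among Novak and Ibarra, by date of commissioning (later first): Novak (27 Mar 2005) before Ibarra (11 Feb 2005).
Order: Mendoza, Osei, Novak, Ibarra, Horvat. So position 3.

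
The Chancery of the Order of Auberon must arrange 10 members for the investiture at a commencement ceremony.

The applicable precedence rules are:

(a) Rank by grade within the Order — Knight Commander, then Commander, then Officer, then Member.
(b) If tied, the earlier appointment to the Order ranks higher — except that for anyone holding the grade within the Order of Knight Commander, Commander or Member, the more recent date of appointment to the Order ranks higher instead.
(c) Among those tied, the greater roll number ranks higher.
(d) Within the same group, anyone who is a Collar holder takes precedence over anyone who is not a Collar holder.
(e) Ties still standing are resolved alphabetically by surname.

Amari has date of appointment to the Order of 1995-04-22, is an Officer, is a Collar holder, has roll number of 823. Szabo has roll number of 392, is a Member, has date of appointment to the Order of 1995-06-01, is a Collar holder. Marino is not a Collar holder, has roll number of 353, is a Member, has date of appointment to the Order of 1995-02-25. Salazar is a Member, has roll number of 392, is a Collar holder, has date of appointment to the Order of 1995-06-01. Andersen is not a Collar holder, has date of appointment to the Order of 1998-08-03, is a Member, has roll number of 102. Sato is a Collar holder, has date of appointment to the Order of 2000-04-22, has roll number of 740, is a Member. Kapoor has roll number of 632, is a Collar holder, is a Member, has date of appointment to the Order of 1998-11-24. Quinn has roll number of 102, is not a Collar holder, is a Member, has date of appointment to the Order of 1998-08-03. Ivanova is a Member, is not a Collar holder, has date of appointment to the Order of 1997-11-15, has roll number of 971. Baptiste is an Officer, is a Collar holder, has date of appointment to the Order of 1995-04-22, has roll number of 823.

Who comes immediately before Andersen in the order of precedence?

Kapoor

By grade within the Order: Amari and Baptiste (Officer); then Sato, Kapoor, Andersen, Quinn, Ivanova, Salazar, Szabo and Marino (Member).
Amari and Baptiste both have date of appointment to the Order 1995-04-22, so the next rule applies.
Amari and Baptiste both have roll number 823, so the next rule applies.
Amari and Baptiste are each a Collar holder, so the next rule applies.
Among Amari and Baptiste, alphabetically by surname: Amari before Baptiste.
Among Sato, Kapoor, Andersen, Quinn, Ivanova, Salazar, Szabo and Marino, by date of appointment to the Order (later first) (reversed rule for this group): Sato (2000-04-22) before Kapoor (1998-11-24) before Andersen and Quinn (1998-08-03) before Ivanova (1997-11-15) before Salazar and Szabo (1995-06-01) before Marino (1995-02-25).
Andersen and Quinn both have roll number 102, so the next rule applies.
Andersen and Quinn are each not a Collar holder, so the next rule applies.
Among Andersen and Quinn, alphabetically by surname: Andersen before Quinn.
Salazar and Szabo both have roll number 392, so the next rule applies.
Salazar and Szabo are each a Collar holder, so the next rule applies.
Among Salazar and Szabo, alphabetically by surname: Salazar before Szabo.
Order: Amari, Baptiste, Sato, Kapoor, Andersen, Quinn, Ivanova, Salazar, Szabo, Marino.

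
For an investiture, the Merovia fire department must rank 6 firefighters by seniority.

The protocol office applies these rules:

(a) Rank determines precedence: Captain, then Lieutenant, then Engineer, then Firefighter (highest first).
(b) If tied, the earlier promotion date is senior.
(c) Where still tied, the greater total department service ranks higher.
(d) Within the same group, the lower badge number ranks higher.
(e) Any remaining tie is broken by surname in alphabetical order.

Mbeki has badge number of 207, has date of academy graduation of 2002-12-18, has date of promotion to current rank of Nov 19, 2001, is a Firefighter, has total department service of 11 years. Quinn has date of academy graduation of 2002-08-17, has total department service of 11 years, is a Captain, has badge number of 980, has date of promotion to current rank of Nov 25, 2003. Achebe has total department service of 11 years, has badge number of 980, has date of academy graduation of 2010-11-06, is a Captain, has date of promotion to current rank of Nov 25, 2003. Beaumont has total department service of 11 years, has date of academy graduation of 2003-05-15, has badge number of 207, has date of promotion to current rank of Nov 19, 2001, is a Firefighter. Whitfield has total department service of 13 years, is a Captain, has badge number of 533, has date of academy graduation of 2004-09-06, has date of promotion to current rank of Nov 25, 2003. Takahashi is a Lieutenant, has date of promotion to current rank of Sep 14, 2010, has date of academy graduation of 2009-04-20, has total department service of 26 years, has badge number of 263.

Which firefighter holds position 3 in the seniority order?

Quinn

By rank: Whitfield, Achebe and Quinn (Captain); then Takahashi (Lieutenant); then Beaumont and Mbeki (Firefighter).
Whitfield, Achebe and Quinn all have date of promotion to current rank Nov 25, 2003, so the next rule applies.
Among Whitfield, Achebe and Quinn, by total department service (higher first): Whitfield (13 years) before Achebe and Quinn (11 years).
Achebe and Quinn both have badge number 980, so the next rule applies.
Among Achebe and Quinn, alphabetically by surname: Achebe before Quinn.
Beaumont and Mbeki both have date of promotion to current rank Nov 19, 2001, so the next rule applies.
Beaumont and Mbeki both have total department service 11 years, so the next rule applies.
Beaumont and Mbeki both have badge number 207, so the next rule applies.
Among Beaumont and Mbeki, alphabetically by surname: Beaumont before Mbeki.
Order: Whitfield, Achebe, Quinn, Takahashi, Beaumont, Mbeki.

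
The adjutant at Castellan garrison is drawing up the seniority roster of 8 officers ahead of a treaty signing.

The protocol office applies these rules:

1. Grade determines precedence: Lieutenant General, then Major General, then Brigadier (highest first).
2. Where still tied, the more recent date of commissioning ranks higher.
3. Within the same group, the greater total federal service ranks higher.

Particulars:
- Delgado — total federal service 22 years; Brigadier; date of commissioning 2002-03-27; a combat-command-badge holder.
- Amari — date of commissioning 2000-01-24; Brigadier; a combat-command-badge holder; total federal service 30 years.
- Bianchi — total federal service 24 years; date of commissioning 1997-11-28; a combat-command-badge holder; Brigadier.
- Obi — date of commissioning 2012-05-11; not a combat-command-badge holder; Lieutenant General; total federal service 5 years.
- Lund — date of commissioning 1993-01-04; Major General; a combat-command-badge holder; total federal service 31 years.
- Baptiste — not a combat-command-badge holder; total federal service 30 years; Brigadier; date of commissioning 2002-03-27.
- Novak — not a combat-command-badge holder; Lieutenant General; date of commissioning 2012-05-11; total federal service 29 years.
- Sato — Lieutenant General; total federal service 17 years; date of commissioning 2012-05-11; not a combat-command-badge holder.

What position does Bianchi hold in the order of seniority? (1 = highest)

By grade: Novak, Sato and Obi (Lieutenant General); then Lund (Major General); then Baptiste, Delgado, Amari and Bianchi (Brigadier).
Novak, Sato and Obi all have date of commissioning 2012-05-11, so the next rule applies.
Among Novak, Sato and Obi, by total federal service (higher first): Novak (29 years) before Sato (17 years) before Obi (5 years).
Among Baptiste, Delgado, Amari and Bianchi, by date of commissioning (later first): Baptiste and Delgado (2002-03-27) before Amari (2000-01-24) before Bianchi (1997-11-28).
Among Baptiste and Delgado, by total federal service (higher first): Baptiste (30 years) before Delgado (22 years).
Order: Novak, Sato, Obi, Lund, Baptiste, Delgado, Amari, Bianchi. So position 8.

8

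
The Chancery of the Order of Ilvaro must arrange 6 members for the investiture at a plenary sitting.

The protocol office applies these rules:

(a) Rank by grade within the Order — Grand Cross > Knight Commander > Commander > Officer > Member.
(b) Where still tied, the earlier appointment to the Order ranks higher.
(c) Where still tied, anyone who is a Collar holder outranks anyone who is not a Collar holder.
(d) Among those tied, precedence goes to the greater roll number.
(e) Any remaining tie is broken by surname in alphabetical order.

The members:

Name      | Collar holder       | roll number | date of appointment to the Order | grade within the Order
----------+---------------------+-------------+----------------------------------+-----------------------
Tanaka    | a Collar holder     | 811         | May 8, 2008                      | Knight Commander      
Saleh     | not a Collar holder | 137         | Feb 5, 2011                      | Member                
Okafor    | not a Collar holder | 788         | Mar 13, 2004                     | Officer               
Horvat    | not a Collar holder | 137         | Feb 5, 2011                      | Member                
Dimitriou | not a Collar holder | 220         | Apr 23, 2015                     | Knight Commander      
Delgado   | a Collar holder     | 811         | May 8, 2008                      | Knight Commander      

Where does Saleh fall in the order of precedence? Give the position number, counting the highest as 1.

6

By grade within the Order: Delgado, Tanaka and Dimitriou (Knight Commander); then Okafor (Officer); then Horvat and Saleh (Member).
Among Delgado, Tanaka and Dimitriou, by date of appointment to the Order (earlier first): Delgado and Tanaka (May 8, 2008) before Dimitriou (Apr 23, 2015).
Delgado and Tanaka are each a Collar holder, so the next rule applies.
Delgado and Tanaka both have roll number 811, so the next rule applies.
Among Delgado and Tanaka, alphabetically by surname: Delgado before Tanaka.
Horvat and Saleh both have date of appointment to the Order Feb 5, 2011, so the next rule applies.
Horvat and Saleh are each not a Collar holder, so the next rule applies.
Horvat and Saleh both have roll number 137, so the next rule applies.
Among Horvat and Saleh, alphabetically by surname: Horvat before Saleh.
Order: Delgado, Tanaka, Dimitriou, Okafor, Horvat, Saleh. So position 6.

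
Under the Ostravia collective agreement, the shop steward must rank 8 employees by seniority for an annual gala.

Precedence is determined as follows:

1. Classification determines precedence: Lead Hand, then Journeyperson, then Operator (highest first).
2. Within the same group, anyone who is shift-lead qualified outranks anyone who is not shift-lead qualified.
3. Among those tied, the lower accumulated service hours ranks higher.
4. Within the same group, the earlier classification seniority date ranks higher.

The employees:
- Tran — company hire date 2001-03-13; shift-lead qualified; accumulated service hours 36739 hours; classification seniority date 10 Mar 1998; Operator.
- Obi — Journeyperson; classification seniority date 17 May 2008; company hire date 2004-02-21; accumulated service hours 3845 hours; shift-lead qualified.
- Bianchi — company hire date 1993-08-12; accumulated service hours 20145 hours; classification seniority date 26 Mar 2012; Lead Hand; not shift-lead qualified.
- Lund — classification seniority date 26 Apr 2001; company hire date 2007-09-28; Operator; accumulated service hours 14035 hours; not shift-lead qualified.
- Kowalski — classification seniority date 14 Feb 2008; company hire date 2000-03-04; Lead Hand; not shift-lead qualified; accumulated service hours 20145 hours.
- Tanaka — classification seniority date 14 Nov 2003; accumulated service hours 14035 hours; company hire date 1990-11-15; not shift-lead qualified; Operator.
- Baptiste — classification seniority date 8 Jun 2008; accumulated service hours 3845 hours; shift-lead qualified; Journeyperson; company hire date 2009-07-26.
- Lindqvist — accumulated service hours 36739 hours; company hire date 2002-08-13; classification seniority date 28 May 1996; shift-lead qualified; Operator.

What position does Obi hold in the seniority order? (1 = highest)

By classification: Kowalski and Bianchi (Lead Hand); then Obi and Baptiste (Journeyperson); then Lindqvist, Tran, Lund and Tanaka (Operator).
Kowalski and Bianchi are each not shift-lead qualified, so the next rule applies.
Kowalski and Bianchi both have accumulated service hours 20145 hours, so the next rule applies.
Among Kowalski and Bianchi, by classification seniority date (earlier first): Kowalski (14 Feb 2008) before Bianchi (26 Mar 2012).
Obi and Baptiste are each shift-lead qualified, so the next rule applies.
Obi and Baptiste both have accumulated service hours 3845 hours, so the next rule applies.
Among Obi and Baptiste, by classification seniority date (earlier first): Obi (17 May 2008) before Baptiste (8 Jun 2008).
Among Lindqvist, Tran, Lund and Tanaka, shift-lead qualified before not shift-lead qualified: Lindqvist and Tran (shift-lead qualified) before Lund and Tanaka (not shift-lead qualified).
Lindqvist and Tran both have accumulated service hours 36739 hours, so the next rule applies.
Among Lindqvist and Tran, by classification seniority date (earlier first): Lindqvist (28 May 1996) before Tran (10 Mar 1998).
Lund and Tanaka both have accumulated service hours 14035 hours, so the next rule applies.
Among Lund and Tanaka, by classification seniority date (earlier first): Lund (26 Apr 2001) before Tanaka (14 Nov 2003).
Order: Kowalski, Bianchi, Obi, Baptiste, Lindqvist, Tran, Lund, Tanaka. So position 3.

3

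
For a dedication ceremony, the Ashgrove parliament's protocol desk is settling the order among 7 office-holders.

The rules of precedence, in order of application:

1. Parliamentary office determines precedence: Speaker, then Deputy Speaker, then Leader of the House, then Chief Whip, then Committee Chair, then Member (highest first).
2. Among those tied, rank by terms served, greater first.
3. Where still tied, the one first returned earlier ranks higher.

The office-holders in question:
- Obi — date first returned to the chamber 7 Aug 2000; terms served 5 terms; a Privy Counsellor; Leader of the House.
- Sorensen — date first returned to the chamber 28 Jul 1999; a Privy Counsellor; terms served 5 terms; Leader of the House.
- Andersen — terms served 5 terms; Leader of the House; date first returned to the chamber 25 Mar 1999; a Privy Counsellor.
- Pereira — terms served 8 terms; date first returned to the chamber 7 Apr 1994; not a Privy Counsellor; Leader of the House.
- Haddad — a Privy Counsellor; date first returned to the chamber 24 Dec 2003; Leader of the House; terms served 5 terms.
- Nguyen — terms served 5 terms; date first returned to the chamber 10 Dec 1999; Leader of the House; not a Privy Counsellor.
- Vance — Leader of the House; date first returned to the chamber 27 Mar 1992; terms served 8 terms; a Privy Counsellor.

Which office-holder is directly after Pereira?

By parliamentary office: Vance, Pereira, Andersen, Sorensen, Nguyen, Obi and Haddad (Leader of the House).
Among Vance, Pereira, Andersen, Sorensen, Nguyen, Obi and Haddad, by terms served (higher first): Vance and Pereira (8 terms) before Andersen, Sorensen, Nguyen, Obi and Haddad (5 terms).
Among Vance and Pereira, by date first returned to the chamber (earlier first): Vance (27 Mar 1992) before Pereira (7 Apr 1994).
Among Andersen, Sorensen, Nguyen, Obi and Haddad, by date first returned to the chamber (earlier first): Andersen (25 Mar 1999) before Sorensen (28 Jul 1999) before Nguyen (10 Dec 1999) before Obi (7 Aug 2000) before Haddad (24 Dec 2003).
Order: Vance, Pereira, Andersen, Sorensen, Nguyen, Obi, Haddad.

Andersen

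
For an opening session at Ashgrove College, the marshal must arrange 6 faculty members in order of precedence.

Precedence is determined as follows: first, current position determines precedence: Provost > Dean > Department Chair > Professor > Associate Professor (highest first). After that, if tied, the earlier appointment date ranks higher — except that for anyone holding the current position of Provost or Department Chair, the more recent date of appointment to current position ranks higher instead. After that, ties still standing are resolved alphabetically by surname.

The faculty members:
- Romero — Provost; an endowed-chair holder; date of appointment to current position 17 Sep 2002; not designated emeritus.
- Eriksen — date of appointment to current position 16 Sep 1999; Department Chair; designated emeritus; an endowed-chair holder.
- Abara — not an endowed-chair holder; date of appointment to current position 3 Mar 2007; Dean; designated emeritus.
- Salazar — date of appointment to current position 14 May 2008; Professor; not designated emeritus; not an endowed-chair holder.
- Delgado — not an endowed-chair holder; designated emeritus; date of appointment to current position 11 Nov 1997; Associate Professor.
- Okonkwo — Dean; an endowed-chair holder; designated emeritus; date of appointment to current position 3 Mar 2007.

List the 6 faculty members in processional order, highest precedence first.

By current position: Romero (Provost); then Abara and Okonkwo (Dean); then Eriksen (Department Chair); then Salazar (Professor); then Delgado (Associate Professor).
Abara and Okonkwo both have date of appointment to current position 3 Mar 2007, so the next rule applies.
Among Abara and Okonkwo, alphabetically by surname: Abara before Okonkwo.
Full order: Romero, Abara, Okonkwo, Eriksen, Salazar, Delgado.

Romero, Abara, Okonkwo, Eriksen, Salazar, Delgado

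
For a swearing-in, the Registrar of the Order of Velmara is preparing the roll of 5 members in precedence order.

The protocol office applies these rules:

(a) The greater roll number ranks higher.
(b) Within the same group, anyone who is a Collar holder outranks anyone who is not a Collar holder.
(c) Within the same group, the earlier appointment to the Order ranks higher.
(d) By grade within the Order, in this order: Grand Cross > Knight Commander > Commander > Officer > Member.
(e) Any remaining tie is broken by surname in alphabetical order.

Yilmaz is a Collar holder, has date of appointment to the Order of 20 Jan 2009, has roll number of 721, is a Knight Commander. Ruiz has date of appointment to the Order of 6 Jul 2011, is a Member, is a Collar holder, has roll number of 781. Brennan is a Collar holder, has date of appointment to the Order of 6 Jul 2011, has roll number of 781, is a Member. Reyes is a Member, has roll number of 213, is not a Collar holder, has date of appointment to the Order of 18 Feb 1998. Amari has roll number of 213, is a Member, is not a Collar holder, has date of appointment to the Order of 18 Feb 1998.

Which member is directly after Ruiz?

By roll number (higher first): Brennan and Ruiz (both 781); then Yilmaz (721); then Amari and Reyes (both 213).
Brennan and Ruiz are each a Collar holder, so the next rule applies.
Brennan and Ruiz both have date of appointment to the Order 6 Jul 2011, so the next rule applies.
Brennan and Ruiz are each Member, so the next rule applies.
Among Brennan and Ruiz, alphabetically by surname: Brennan before Ruiz.
Amari and Reyes are each not a Collar holder, so the next rule applies.
Amari and Reyes both have date of appointment to the Order 18 Feb 1998, so the next rule applies.
Amari and Reyes are each Member, so the next rule applies.
Among Amari and Reyes, alphabetically by surname: Amari before Reyes.
Order: Brennan, Ruiz, Yilmaz, Amari, Reyes.

Yilmaz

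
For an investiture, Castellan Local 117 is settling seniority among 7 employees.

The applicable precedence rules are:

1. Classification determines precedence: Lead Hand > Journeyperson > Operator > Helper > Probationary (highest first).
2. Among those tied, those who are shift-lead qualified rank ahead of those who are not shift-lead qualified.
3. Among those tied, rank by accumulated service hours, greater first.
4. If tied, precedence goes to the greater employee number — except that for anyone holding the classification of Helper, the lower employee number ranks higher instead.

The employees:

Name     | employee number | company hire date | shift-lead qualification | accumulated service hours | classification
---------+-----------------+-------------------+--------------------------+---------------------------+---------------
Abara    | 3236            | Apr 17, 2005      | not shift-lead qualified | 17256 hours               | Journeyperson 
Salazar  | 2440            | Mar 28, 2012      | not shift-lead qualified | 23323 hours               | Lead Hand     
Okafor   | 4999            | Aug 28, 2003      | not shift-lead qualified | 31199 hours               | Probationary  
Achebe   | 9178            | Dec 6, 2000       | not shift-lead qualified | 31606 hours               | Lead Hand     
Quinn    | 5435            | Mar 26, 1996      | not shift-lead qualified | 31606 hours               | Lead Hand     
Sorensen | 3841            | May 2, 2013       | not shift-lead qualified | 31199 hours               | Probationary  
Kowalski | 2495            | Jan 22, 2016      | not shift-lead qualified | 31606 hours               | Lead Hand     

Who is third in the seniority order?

By classification: Achebe, Quinn, Kowalski and Salazar (Lead Hand); then Abara (Journeyperson); then Okafor and Sorensen (Probationary).
Achebe, Quinn, Kowalski and Salazar are each not shift-lead qualified, so the next rule applies.
Among Achebe, Quinn, Kowalski and Salazar, by accumulated service hours (higher first): Achebe, Quinn and Kowalski (31606 hours) before Salazar (23323 hours).
Among Achebe, Quinn and Kowalski, by employee number (higher first): Achebe (9178) before Quinn (5435) before Kowalski (2495).
Okafor and Sorensen are each not shift-lead qualified, so the next rule applies.
Okafor and Sorensen both have accumulated service hours 31199 hours, so the next rule applies.
Among Okafor and Sorensen, by employee number (higher first): Okafor (4999) before Sorensen (3841).
Order: Achebe, Quinn, Kowalski, Salazar, Abara, Okafor, Sorensen.

Kowalski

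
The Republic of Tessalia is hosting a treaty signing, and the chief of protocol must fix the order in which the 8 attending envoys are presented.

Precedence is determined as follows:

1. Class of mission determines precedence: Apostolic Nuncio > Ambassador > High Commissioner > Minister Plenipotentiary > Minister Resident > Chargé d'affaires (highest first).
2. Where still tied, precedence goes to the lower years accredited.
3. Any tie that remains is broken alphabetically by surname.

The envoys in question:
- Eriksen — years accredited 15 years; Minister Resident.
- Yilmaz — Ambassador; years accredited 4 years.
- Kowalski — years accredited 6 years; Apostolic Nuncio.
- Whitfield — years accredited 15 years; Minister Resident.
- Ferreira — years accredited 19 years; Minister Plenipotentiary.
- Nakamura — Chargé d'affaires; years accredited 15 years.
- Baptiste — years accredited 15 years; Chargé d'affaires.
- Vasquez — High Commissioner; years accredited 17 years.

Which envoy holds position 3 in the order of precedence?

By class of mission: Kowalski (Apostolic Nuncio); then Yilmaz (Ambassador); then Vasquez (High Commissioner); then Ferreira (Minister Plenipotentiary); then Eriksen and Whitfield (Minister Resident); then Baptiste and Nakamura (Chargé d'affaires).
Eriksen and Whitfield both have years accredited 15 years, so the next rule applies.
Among Eriksen and Whitfield, alphabetically by surname: Eriksen before Whitfield.
Baptiste and Nakamura both have years accredited 15 years, so the next rule applies.
Among Baptiste and Nakamura, alphabetically by surname: Baptiste before Nakamura.
Order: Kowalski, Yilmaz, Vasquez, Ferreira, Eriksen, Whitfield, Baptiste, Nakamura.

Vasquez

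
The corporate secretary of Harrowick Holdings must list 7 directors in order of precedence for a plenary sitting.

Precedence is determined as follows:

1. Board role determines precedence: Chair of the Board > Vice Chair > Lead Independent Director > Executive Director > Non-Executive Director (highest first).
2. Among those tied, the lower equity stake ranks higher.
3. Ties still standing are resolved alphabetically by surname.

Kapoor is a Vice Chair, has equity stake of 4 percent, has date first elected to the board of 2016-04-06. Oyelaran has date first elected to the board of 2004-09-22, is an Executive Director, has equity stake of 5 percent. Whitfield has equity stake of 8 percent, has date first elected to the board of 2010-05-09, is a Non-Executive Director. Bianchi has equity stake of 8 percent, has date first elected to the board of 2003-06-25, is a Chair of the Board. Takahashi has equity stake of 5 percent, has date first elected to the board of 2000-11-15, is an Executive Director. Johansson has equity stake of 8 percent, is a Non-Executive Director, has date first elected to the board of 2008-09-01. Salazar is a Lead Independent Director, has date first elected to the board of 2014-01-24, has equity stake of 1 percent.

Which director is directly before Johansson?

Takahashi

By board role: Bianchi (Chair of the Board); then Kapoor (Vice Chair); then Salazar (Lead Independent Director); then Oyelaran and Takahashi (Executive Director); then Johansson and Whitfield (Non-Executive Director).
Oyelaran and Takahashi both have equity stake 5 percent, so the next rule applies.
Among Oyelaran and Takahashi, alphabetically by surname: Oyelaran before Takahashi.
Johansson and Whitfield both have equity stake 8 percent, so the next rule applies.
Among Johansson and Whitfield, alphabetically by surname: Johansson before Whitfield.
Order: Bianchi, Kapoor, Salazar, Oyelaran, Takahashi, Johansson, Whitfield.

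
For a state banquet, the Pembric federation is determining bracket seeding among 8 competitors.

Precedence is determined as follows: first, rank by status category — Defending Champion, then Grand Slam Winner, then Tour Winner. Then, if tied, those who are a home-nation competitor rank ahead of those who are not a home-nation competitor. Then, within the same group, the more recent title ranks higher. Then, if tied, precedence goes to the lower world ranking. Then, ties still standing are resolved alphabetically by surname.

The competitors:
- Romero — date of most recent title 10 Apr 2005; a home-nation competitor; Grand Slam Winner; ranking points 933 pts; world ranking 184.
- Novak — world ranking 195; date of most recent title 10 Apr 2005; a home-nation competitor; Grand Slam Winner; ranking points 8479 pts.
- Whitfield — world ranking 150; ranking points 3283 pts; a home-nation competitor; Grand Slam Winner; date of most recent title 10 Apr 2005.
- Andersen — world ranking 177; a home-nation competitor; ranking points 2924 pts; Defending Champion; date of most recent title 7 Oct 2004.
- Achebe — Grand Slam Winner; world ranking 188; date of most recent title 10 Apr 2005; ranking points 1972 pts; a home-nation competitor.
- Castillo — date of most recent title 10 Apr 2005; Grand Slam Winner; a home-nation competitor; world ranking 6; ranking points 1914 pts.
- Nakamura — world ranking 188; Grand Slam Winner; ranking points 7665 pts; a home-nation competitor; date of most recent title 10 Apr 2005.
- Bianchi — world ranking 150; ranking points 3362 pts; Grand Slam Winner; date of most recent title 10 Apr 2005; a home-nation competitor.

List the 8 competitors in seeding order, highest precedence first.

By status category: Andersen (Defending Champion); then Castillo, Bianchi, Whitfield, Romero, Achebe, Nakamura and Novak (Grand Slam Winner).
Castillo, Bianchi, Whitfield, Romero, Achebe, Nakamura and Novak are each a home-nation competitor, so the next rule applies.
Castillo, Bianchi, Whitfield, Romero, Achebe, Nakamura and Novak all have date of most recent title 10 Apr 2005, so the next rule applies.
Among Castillo, Bianchi, Whitfield, Romero, Achebe, Nakamura and Novak, by world ranking (lower first): Castillo (6) before Bianchi and Whitfield (150) before Romero (184) before Achebe and Nakamura (188) before Novak (195).
Among Bianchi and Whitfield, alphabetically by surname: Bianchi before Whitfield.
Among Achebe and Nakamura, alphabetically by surname: Achebe before Nakamura.
Full order: Andersen, Castillo, Bianchi, Whitfield, Romero, Achebe, Nakamura, Novak.

Andersen, Castillo, Bianchi, Whitfield, Romero, Achebe, Nakamura, Novak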